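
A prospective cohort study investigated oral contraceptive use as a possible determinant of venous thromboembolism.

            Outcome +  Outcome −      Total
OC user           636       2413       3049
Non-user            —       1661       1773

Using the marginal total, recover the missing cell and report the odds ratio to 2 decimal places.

3.91

The missing cell is in the unexposed row: 1773 − 1661 = 112.
So a = 636, b = 2413, c = 112, d = 1661.
OR = (a·d)/(b·c) = (636 × 1661) / (2413 × 112) = 1056396 / 270256 = 3.90887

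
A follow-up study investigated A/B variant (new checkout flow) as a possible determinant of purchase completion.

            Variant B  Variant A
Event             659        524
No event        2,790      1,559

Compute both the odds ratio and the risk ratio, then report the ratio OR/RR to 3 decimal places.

Reading the table with exposure as columns: a = 659 (Variant B, case), b = 2790 (Variant B, non-case), c = 524 (Variant A, case), d = 1559.
OR = (659·1559)/(2790·524) = 1027381/1461960 = 0.70274
Risk in exposed = 659/3449 = 0.19107; risk in unexposed = 524/2083 = 0.25156; RR = 0.75954
OR/RR = 0.70274 / 0.75954 = 0.92522
The outcome is not rare, so the OR lies further from 1 than the RR.

0.925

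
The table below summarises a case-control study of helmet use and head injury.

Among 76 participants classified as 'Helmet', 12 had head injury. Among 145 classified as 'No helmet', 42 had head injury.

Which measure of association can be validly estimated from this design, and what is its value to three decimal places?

From the description: a = 12, b = 64, c = 42, d = 103.
This is a case-control study: participants were sampled on outcome status, so risks in the source population cannot be estimated directly — relative risk is not valid here. The odds ratio is the appropriate measure.
OR = (a·d)/(b·c) = (12 × 103) / (64 × 42) = 1236 / 2688 = 0.45982

0.460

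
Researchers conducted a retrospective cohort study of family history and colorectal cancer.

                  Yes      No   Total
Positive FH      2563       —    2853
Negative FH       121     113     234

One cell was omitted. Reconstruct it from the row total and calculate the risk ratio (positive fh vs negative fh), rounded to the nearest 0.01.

1.74

The missing cell is in the exposed row: 2853 − 2563 = 290.
So a = 2563, b = 290, c = 121, d = 113.
RR = [a/(a+b)] / [c/(c+d)] = (2563/2853) / (121/234) = 0.89835/0.51709 = 1.73731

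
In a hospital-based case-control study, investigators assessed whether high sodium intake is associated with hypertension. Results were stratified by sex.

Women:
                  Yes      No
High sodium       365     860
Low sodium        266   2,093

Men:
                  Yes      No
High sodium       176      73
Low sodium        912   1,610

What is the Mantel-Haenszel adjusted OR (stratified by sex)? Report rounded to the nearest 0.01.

OR_MH = Σ(aᵢdᵢ/nᵢ) / Σ(bᵢcᵢ/nᵢ), where nᵢ is the stratum total.
Stratum 1 (Women): n = 3584; a·d/n = 365·2093/3584 = 213.1543; b·c/n = 860·266/3584 = 63.8281
Stratum 2 (Men): n = 2771; a·d/n = 176·1610/2771 = 102.2591; b·c/n = 73·912/2771 = 24.0260
OR_MH = (213.1543 + 102.2591) / (63.8281 + 24.0260) = 315.4134 / 87.8541 = 3.59020

3.59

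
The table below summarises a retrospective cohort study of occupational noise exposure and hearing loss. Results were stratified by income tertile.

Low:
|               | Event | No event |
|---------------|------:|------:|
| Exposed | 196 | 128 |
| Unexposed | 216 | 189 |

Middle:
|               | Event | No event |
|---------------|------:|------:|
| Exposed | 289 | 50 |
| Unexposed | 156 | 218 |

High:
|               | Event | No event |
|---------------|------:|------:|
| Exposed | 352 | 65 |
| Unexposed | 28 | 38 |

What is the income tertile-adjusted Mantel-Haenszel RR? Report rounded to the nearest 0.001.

RR_MH = Σ(aᵢ·n₀ᵢ/nᵢ) / Σ(cᵢ·n₁ᵢ/nᵢ), with n₁ᵢ = aᵢ+bᵢ (exposed), n₀ᵢ = cᵢ+dᵢ (unexposed), nᵢ = n₁ᵢ+n₀ᵢ.
Stratum 1 (Low): n₁ = 324, n₀ = 405, n = 729; a·n₀/n = 196·405/729 = 108.8889; c·n₁/n = 216·324/729 = 96.0000
Stratum 2 (Middle): n₁ = 339, n₀ = 374, n = 713; a·n₀/n = 289·374/713 = 151.5933; c·n₁/n = 156·339/713 = 74.1711
Stratum 3 (High): n₁ = 417, n₀ = 66, n = 483; a·n₀/n = 352·66/483 = 48.0994; c·n₁/n = 28·417/483 = 24.1739
RR_MH = (108.8889 + 151.5933 + 48.0994) / (96.0000 + 74.1711 + 24.1739) = 308.5815 / 194.3450 = 1.58780

1.588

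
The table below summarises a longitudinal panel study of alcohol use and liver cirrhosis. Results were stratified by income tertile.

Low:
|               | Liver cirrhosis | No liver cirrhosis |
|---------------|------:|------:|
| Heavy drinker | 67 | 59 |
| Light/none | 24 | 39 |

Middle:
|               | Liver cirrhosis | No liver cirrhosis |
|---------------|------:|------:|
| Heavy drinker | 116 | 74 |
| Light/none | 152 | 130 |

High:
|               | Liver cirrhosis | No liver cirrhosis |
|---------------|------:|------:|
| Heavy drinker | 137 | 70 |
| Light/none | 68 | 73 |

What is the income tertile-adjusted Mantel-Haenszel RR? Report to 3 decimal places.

RR_MH = Σ(aᵢ·n₀ᵢ/nᵢ) / Σ(cᵢ·n₁ᵢ/nᵢ), with n₁ᵢ = aᵢ+bᵢ (exposed), n₀ᵢ = cᵢ+dᵢ (unexposed), nᵢ = n₁ᵢ+n₀ᵢ.
Stratum 1 (Low): n₁ = 126, n₀ = 63, n = 189; a·n₀/n = 67·63/189 = 22.3333; c·n₁/n = 24·126/189 = 16.0000
Stratum 2 (Middle): n₁ = 190, n₀ = 282, n = 472; a·n₀/n = 116·282/472 = 69.3051; c·n₁/n = 152·190/472 = 61.1864
Stratum 3 (High): n₁ = 207, n₀ = 141, n = 348; a·n₀/n = 137·141/348 = 55.5086; c·n₁/n = 68·207/348 = 40.4483
RR_MH = (22.3333 + 69.3051 + 55.5086) / (16.0000 + 61.1864 + 40.4483) = 147.1470 / 117.6347 = 1.25088

1.251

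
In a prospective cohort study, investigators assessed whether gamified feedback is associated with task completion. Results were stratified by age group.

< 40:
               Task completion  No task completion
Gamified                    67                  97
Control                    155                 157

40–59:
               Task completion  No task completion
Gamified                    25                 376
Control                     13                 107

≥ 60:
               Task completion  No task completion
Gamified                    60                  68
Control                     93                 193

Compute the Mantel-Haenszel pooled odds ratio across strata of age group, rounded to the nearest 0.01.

0.98

OR_MH = Σ(aᵢdᵢ/nᵢ) / Σ(bᵢcᵢ/nᵢ), where nᵢ is the stratum total.
Stratum 1 (< 40): n = 476; a·d/n = 67·157/476 = 22.0987; b·c/n = 97·155/476 = 31.5861
Stratum 2 (40–59): n = 521; a·d/n = 25·107/521 = 5.1344; b·c/n = 376·13/521 = 9.3820
Stratum 3 (≥ 60): n = 414; a·d/n = 60·193/414 = 27.9710; b·c/n = 68·93/414 = 15.2754
OR_MH = (22.0987 + 5.1344 + 27.9710) / (31.5861 + 9.3820 + 15.2754) = 55.2041 / 56.2435 = 0.98152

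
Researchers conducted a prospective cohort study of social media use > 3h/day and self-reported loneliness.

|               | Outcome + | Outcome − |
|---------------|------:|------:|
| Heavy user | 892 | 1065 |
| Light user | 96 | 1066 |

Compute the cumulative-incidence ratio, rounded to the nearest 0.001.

Cells: a = 892, b = 1065, c = 96, d = 1066.
Risk in exposed = 892/1957 = 0.45580; risk in unexposed = 96/1162 = 0.08262.
RR = 0.45580 / 0.08262 = 5.51708
The risk among the exposed is 5.52 times that among the unexposed.

5.517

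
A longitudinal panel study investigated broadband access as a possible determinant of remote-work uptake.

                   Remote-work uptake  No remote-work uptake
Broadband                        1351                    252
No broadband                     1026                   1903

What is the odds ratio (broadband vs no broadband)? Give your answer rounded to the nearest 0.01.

Cells: a = 1351, b = 252, c = 1026, d = 1903.
OR = (a·d)/(b·c) = (1351 × 1903) / (252 × 1026) = 2570953 / 258552 = 9.94366
The odds of remote-work uptake are about 9.94 times as high in the broadband group.

9.94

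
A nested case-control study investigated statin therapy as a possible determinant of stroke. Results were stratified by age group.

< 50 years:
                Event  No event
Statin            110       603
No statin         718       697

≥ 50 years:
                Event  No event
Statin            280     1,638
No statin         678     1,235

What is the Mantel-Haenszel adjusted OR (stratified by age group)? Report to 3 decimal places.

0.256

OR_MH = Σ(aᵢdᵢ/nᵢ) / Σ(bᵢcᵢ/nᵢ), where nᵢ is the stratum total.
Stratum 1 (< 50 years): n = 2128; a·d/n = 110·697/2128 = 36.0291; b·c/n = 603·718/2128 = 203.4558
Stratum 2 (≥ 50 years): n = 3831; a·d/n = 280·1235/3831 = 90.2636; b·c/n = 1638·678/3831 = 289.8888
OR_MH = (36.0291 + 90.2636) / (203.4558 + 289.8888) = 126.2928 / 493.3446 = 0.25599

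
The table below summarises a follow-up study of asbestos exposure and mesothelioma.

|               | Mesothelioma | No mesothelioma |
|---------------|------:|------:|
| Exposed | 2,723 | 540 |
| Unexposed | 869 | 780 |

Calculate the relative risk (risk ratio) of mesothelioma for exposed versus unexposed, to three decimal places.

Cells: a = 2723, b = 540, c = 869, d = 780.
Risk in exposed = 2723/3263 = 0.83451; risk in unexposed = 869/1649 = 0.52699.
RR = 0.83451 / 0.52699 = 1.58355
The risk among the exposed is 1.58 times that among the unexposed.

1.584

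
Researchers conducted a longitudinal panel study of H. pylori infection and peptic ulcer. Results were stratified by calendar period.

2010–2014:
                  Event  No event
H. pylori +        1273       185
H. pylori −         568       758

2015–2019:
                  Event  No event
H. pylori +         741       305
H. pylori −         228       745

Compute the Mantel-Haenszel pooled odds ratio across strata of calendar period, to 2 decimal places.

OR_MH = Σ(aᵢdᵢ/nᵢ) / Σ(bᵢcᵢ/nᵢ), where nᵢ is the stratum total.
Stratum 1 (2010–2014): n = 2784; a·d/n = 1273·758/2784 = 346.5999; b·c/n = 185·568/2784 = 37.7443
Stratum 2 (2015–2019): n = 2019; a·d/n = 741·745/2019 = 273.4250; b·c/n = 305·228/2019 = 34.4428
OR_MH = (346.5999 + 273.4250) / (37.7443 + 34.4428) = 620.0248 / 72.1870 = 8.58914

8.59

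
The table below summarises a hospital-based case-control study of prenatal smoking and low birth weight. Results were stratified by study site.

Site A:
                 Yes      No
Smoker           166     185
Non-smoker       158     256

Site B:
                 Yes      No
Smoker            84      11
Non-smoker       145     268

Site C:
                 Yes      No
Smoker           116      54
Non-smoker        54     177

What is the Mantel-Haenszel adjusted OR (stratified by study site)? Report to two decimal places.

OR_MH = Σ(aᵢdᵢ/nᵢ) / Σ(bᵢcᵢ/nᵢ), where nᵢ is the stratum total.
Stratum 1 (Site A): n = 765; a·d/n = 166·256/765 = 55.5503; b·c/n = 185·158/765 = 38.2092
Stratum 2 (Site B): n = 508; a·d/n = 84·268/508 = 44.3150; b·c/n = 11·145/508 = 3.1398
Stratum 3 (Site C): n = 401; a·d/n = 116·177/401 = 51.2020; b·c/n = 54·54/401 = 7.2718
OR_MH = (55.5503 + 44.3150 + 51.2020) / (38.2092 + 3.1398 + 7.2718) = 151.0673 / 48.6207 = 3.10705

3.11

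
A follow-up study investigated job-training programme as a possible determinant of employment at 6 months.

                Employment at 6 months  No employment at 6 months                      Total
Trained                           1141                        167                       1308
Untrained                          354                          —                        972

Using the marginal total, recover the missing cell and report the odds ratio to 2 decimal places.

11.93

The missing cell is in the unexposed row: 972 − 354 = 618.
So a = 1141, b = 167, c = 354, d = 618.
OR = (a·d)/(b·c) = (1141 × 618) / (167 × 354) = 705138 / 59118 = 11.92764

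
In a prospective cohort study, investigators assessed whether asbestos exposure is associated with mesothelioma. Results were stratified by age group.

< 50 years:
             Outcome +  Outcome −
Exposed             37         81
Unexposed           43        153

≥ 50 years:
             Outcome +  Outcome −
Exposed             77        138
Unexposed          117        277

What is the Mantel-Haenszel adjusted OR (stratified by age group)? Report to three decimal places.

OR_MH = Σ(aᵢdᵢ/nᵢ) / Σ(bᵢcᵢ/nᵢ), where nᵢ is the stratum total.
Stratum 1 (< 50 years): n = 314; a·d/n = 37·153/314 = 18.0287; b·c/n = 81·43/314 = 11.0924
Stratum 2 (≥ 50 years): n = 609; a·d/n = 77·277/609 = 35.0230; b·c/n = 138·117/609 = 26.5123
OR_MH = (18.0287 + 35.0230) / (11.0924 + 26.5123) = 53.0517 / 37.6047 = 1.41077

1.411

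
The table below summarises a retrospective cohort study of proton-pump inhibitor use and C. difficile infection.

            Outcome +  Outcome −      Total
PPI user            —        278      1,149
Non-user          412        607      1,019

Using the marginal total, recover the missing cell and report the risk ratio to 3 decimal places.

1.875

The missing cell is in the exposed row: 1149 − 278 = 871.
So a = 871, b = 278, c = 412, d = 607.
RR = [a/(a+b)] / [c/(c+d)] = (871/1149) / (412/1019) = 0.75805/0.40432 = 1.87489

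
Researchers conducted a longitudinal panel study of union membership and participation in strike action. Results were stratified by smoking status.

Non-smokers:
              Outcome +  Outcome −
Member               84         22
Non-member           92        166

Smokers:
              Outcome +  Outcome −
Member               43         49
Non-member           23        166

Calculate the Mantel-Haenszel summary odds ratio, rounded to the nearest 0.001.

OR_MH = Σ(aᵢdᵢ/nᵢ) / Σ(bᵢcᵢ/nᵢ), where nᵢ is the stratum total.
Stratum 1 (Non-smokers): n = 364; a·d/n = 84·166/364 = 38.3077; b·c/n = 22·92/364 = 5.5604
Stratum 2 (Smokers): n = 281; a·d/n = 43·166/281 = 25.4021; b·c/n = 49·23/281 = 4.0107
OR_MH = (38.3077 + 25.4021) / (5.5604 + 4.0107) = 63.7098 / 9.5711 = 6.65647

6.656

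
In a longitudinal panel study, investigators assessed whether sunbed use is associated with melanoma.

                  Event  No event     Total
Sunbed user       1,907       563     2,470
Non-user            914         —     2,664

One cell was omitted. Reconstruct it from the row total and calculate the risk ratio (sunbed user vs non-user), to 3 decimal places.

2.250

The missing cell is in the unexposed row: 2664 − 914 = 1750.
So a = 1907, b = 563, c = 914, d = 1750.
RR = [a/(a+b)] / [c/(c+d)] = (1907/2470) / (914/2664) = 0.77206/0.34309 = 2.25031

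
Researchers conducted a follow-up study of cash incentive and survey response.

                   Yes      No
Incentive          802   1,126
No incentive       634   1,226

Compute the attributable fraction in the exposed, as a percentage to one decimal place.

18.1

Cells: a = 802, b = 1126, c = 634, d = 1226.
Risk in exposed = 802/1928 = 0.41598; risk in unexposed = 634/1860 = 0.34086.
RR = 0.41598/0.34086 = 1.22037
AR% = (RR − 1)/RR × 100 = (1.22037 − 1)/1.22037 × 100 = 18.0575%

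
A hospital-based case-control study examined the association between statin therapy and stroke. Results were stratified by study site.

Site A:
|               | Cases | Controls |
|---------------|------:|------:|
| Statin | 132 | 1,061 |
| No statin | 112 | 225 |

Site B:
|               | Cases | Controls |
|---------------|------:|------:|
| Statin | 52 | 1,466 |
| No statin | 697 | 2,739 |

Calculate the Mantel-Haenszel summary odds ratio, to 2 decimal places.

OR_MH = Σ(aᵢdᵢ/nᵢ) / Σ(bᵢcᵢ/nᵢ), where nᵢ is the stratum total.
Stratum 1 (Site A): n = 1530; a·d/n = 132·225/1530 = 19.4118; b·c/n = 1061·112/1530 = 77.6680
Stratum 2 (Site B): n = 4954; a·d/n = 52·2739/4954 = 28.7501; b·c/n = 1466·697/4954 = 206.2580
OR_MH = (19.4118 + 28.7501) / (77.6680 + 206.2580) = 48.1619 / 283.9259 = 0.16963

0.17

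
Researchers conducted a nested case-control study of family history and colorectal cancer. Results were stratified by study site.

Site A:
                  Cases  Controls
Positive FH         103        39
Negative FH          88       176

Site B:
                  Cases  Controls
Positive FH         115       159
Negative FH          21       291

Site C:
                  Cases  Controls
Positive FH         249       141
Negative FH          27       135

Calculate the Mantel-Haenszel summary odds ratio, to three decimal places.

OR_MH = Σ(aᵢdᵢ/nᵢ) / Σ(bᵢcᵢ/nᵢ), where nᵢ is the stratum total.
Stratum 1 (Site A): n = 406; a·d/n = 103·176/406 = 44.6502; b·c/n = 39·88/406 = 8.4532
Stratum 2 (Site B): n = 586; a·d/n = 115·291/586 = 57.1075; b·c/n = 159·21/586 = 5.6980
Stratum 3 (Site C): n = 552; a·d/n = 249·135/552 = 60.8967; b·c/n = 141·27/552 = 6.8967
OR_MH = (44.6502 + 57.1075 + 60.8967) / (8.4532 + 5.6980 + 6.8967) = 162.6545 / 21.0479 = 7.72783

7.728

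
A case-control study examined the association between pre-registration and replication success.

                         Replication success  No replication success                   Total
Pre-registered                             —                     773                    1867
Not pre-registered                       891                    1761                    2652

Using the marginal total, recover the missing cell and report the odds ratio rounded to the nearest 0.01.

2.80

The missing cell is in the exposed row: 1867 − 773 = 1094.
So a = 1094, b = 773, c = 891, d = 1761.
OR = (a·d)/(b·c) = (1094 × 1761) / (773 × 891) = 1926534 / 688743 = 2.79717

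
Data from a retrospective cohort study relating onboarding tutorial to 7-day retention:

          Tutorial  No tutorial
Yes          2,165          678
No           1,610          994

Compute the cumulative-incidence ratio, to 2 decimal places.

1.41

Reading the table with exposure as columns: a = 2165 (Tutorial, case), b = 1610 (Tutorial, non-case), c = 678 (No tutorial, case), d = 994.
Risk in exposed = 2165/3775 = 0.57351; risk in unexposed = 678/1672 = 0.40550.
RR = 0.57351 / 0.40550 = 1.41432
The risk among the exposed is 1.41 times that among the unexposed.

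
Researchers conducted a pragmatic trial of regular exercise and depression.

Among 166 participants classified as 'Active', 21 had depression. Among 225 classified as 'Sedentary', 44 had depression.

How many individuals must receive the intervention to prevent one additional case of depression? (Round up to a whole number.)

Risk in treated group = 21/166 = 0.12651; risk in control = 44/225 = 0.19556.
Absolute risk reduction = 0.19556 − 0.12651 = 0.06905
NNT = 1 / ARR = 1 / 0.06905 = 14.482 → round up → 15

15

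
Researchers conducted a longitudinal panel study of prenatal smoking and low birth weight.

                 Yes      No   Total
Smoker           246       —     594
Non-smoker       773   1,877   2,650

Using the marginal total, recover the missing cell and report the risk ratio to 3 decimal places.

The missing cell is in the exposed row: 594 − 246 = 348.
So a = 246, b = 348, c = 773, d = 1877.
RR = [a/(a+b)] / [c/(c+d)] = (246/594) / (773/2650) = 0.41414/0.29170 = 1.41976

1.420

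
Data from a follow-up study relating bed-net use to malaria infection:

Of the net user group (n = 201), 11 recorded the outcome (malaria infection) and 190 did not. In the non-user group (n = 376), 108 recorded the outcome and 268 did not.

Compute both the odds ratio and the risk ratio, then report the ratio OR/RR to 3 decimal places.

0.754

From the description: a = 11, b = 190, c = 108, d = 268.
OR = (11·268)/(190·108) = 2948/20520 = 0.14366
Risk in exposed = 11/201 = 0.05473; risk in unexposed = 108/376 = 0.28723; RR = 0.19053
OR/RR = 0.14366 / 0.19053 = 0.75403
The outcome is not rare, so the OR lies further from 1 than the RR.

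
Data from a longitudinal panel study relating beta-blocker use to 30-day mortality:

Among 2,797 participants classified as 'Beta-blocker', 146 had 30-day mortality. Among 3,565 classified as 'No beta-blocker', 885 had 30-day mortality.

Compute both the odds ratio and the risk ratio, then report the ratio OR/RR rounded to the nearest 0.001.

0.793

From the description: a = 146, b = 2651, c = 885, d = 2680.
OR = (146·2680)/(2651·885) = 391280/2346135 = 0.16678
Risk in exposed = 146/2797 = 0.05220; risk in unexposed = 885/3565 = 0.24825; RR = 0.21027
OR/RR = 0.16678 / 0.21027 = 0.79315
The outcome is not rare, so the OR lies further from 1 than the RR.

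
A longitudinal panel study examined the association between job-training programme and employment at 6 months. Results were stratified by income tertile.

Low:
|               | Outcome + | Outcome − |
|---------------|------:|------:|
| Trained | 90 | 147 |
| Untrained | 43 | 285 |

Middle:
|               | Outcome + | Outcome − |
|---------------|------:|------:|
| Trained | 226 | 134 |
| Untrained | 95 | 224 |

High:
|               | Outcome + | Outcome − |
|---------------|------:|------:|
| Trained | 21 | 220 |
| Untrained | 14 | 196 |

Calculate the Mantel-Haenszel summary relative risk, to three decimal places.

RR_MH = Σ(aᵢ·n₀ᵢ/nᵢ) / Σ(cᵢ·n₁ᵢ/nᵢ), with n₁ᵢ = aᵢ+bᵢ (exposed), n₀ᵢ = cᵢ+dᵢ (unexposed), nᵢ = n₁ᵢ+n₀ᵢ.
Stratum 1 (Low): n₁ = 237, n₀ = 328, n = 565; a·n₀/n = 90·328/565 = 52.2478; c·n₁/n = 43·237/565 = 18.0372
Stratum 2 (Middle): n₁ = 360, n₀ = 319, n = 679; a·n₀/n = 226·319/679 = 106.1767; c·n₁/n = 95·360/679 = 50.3682
Stratum 3 (High): n₁ = 241, n₀ = 210, n = 451; a·n₀/n = 21·210/451 = 9.7783; c·n₁/n = 14·241/451 = 7.4812
RR_MH = (52.2478 + 106.1767 + 9.7783) / (18.0372 + 50.3682 + 7.4812) = 168.2028 / 75.8865 = 2.21650

2.217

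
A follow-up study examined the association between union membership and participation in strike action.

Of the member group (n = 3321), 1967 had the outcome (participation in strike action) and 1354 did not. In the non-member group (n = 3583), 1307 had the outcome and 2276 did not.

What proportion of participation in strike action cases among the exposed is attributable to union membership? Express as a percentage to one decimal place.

From the description: a = 1967, b = 1354, c = 1307, d = 2276.
Risk in exposed = 1967/3321 = 0.59229; risk in unexposed = 1307/3583 = 0.36478.
RR = 0.59229/0.36478 = 1.62370
AR% = (RR − 1)/RR × 100 = (1.62370 − 1)/1.62370 × 100 = 38.4124%

38.4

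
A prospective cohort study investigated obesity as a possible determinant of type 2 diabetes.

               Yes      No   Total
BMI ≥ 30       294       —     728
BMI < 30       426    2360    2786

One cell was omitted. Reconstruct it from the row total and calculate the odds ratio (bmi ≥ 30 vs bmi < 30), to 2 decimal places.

The missing cell is in the exposed row: 728 − 294 = 434.
So a = 294, b = 434, c = 426, d = 2360.
OR = (a·d)/(b·c) = (294 × 2360) / (434 × 426) = 693840 / 184884 = 3.75284

3.75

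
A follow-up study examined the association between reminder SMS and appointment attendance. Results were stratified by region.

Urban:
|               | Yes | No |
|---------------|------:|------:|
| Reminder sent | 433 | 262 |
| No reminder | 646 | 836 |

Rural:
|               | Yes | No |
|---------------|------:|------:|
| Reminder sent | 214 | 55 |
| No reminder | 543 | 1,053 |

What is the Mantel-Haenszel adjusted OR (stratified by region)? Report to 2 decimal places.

OR_MH = Σ(aᵢdᵢ/nᵢ) / Σ(bᵢcᵢ/nᵢ), where nᵢ is the stratum total.
Stratum 1 (Urban): n = 2177; a·d/n = 433·836/2177 = 166.2784; b·c/n = 262·646/2177 = 77.7455
Stratum 2 (Rural): n = 1865; a·d/n = 214·1053/1865 = 120.8268; b·c/n = 55·543/1865 = 16.0134
OR_MH = (166.2784 + 120.8268) / (77.7455 + 16.0134) = 287.1052 / 93.7589 = 3.06216

3.06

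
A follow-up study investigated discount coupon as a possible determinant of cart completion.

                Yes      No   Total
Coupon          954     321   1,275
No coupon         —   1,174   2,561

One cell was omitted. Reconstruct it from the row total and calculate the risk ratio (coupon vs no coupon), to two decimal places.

1.38

The missing cell is in the unexposed row: 2561 − 1174 = 1387.
So a = 954, b = 321, c = 1387, d = 1174.
RR = [a/(a+b)] / [c/(c+d)] = (954/1275) / (1387/2561) = 0.74824/0.54159 = 1.38156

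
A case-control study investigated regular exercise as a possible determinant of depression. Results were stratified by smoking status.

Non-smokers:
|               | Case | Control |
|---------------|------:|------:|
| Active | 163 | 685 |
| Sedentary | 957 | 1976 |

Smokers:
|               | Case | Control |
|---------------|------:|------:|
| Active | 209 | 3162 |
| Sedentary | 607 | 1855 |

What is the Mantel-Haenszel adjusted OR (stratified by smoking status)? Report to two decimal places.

0.30

OR_MH = Σ(aᵢdᵢ/nᵢ) / Σ(bᵢcᵢ/nᵢ), where nᵢ is the stratum total.
Stratum 1 (Non-smokers): n = 3781; a·d/n = 163·1976/3781 = 85.1859; b·c/n = 685·957/3781 = 173.3787
Stratum 2 (Smokers): n = 5833; a·d/n = 209·1855/5833 = 66.4658; b·c/n = 3162·607/5833 = 329.0475
OR_MH = (85.1859 + 66.4658) / (173.3787 + 329.0475) = 151.6517 / 502.4262 = 0.30184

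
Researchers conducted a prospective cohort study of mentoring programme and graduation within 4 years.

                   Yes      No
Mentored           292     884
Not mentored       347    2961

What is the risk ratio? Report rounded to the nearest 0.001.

2.367

Cells: a = 292, b = 884, c = 347, d = 2961.
Risk in exposed = 292/1176 = 0.24830; risk in unexposed = 347/3308 = 0.10490.
RR = 0.24830 / 0.10490 = 2.36707
The risk among the exposed is 2.37 times that among the unexposed.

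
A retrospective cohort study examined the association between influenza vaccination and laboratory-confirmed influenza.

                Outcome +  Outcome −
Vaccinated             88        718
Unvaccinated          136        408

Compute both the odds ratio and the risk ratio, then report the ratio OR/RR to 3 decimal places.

0.842

Cells: a = 88, b = 718, c = 136, d = 408.
OR = (88·408)/(718·136) = 35904/97648 = 0.36769
Risk in exposed = 88/806 = 0.10918; risk in unexposed = 136/544 = 0.25000; RR = 0.43672
OR/RR = 0.36769 / 0.43672 = 0.84192
The outcome is not rare, so the OR lies further from 1 than the RR.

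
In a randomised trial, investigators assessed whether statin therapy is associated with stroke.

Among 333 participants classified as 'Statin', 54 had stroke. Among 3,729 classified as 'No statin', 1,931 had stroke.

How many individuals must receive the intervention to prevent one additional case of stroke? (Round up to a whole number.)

Risk in treated group = 54/333 = 0.16216; risk in control = 1931/3729 = 0.51783.
Absolute risk reduction = 0.51783 − 0.16216 = 0.35567
NNT = 1 / ARR = 1 / 0.35567 = 2.812 → round up → 3

3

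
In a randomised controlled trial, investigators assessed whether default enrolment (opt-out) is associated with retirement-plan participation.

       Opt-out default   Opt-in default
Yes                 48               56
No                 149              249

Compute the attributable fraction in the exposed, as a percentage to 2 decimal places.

24.64

Reading the table with exposure as columns: a = 48 (Opt-out default, case), b = 149 (Opt-out default, non-case), c = 56 (Opt-in default, case), d = 249.
Risk in exposed = 48/197 = 0.24365; risk in unexposed = 56/305 = 0.18361.
RR = 0.24365/0.18361 = 1.32705
AR% = (RR − 1)/RR × 100 = (1.32705 − 1)/1.32705 × 100 = 24.6448%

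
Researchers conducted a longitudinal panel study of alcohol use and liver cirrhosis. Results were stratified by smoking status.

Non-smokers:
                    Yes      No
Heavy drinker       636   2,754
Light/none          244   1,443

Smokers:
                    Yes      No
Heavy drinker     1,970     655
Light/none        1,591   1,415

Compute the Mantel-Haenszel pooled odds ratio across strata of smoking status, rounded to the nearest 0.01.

2.13

OR_MH = Σ(aᵢdᵢ/nᵢ) / Σ(bᵢcᵢ/nᵢ), where nᵢ is the stratum total.
Stratum 1 (Non-smokers): n = 5077; a·d/n = 636·1443/5077 = 180.7658; b·c/n = 2754·244/5077 = 132.3569
Stratum 2 (Smokers): n = 5631; a·d/n = 1970·1415/5631 = 495.0364; b·c/n = 655·1591/5631 = 185.0657
OR_MH = (180.7658 + 495.0364) / (132.3569 + 185.0657) = 675.8022 / 317.4226 = 2.12903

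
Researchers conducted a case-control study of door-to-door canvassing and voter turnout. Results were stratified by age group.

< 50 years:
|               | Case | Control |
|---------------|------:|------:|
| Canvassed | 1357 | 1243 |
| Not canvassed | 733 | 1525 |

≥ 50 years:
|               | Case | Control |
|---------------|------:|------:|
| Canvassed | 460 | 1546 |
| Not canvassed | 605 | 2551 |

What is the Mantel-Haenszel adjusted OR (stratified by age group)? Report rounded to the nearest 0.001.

OR_MH = Σ(aᵢdᵢ/nᵢ) / Σ(bᵢcᵢ/nᵢ), where nᵢ is the stratum total.
Stratum 1 (< 50 years): n = 4858; a·d/n = 1357·1525/4858 = 425.9829; b·c/n = 1243·733/4858 = 187.5502
Stratum 2 (≥ 50 years): n = 5162; a·d/n = 460·2551/5162 = 227.3266; b·c/n = 1546·605/5162 = 181.1953
OR_MH = (425.9829 + 227.3266) / (187.5502 + 181.1953) = 653.3095 / 368.7455 = 1.77171

1.772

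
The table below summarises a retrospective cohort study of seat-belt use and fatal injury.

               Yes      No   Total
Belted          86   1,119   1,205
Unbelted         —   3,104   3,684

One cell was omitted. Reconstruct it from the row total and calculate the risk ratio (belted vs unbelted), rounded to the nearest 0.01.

The missing cell is in the unexposed row: 3684 − 3104 = 580.
So a = 86, b = 1119, c = 580, d = 3104.
RR = [a/(a+b)] / [c/(c+d)] = (86/1205) / (580/3684) = 0.07137/0.15744 = 0.45332

0.45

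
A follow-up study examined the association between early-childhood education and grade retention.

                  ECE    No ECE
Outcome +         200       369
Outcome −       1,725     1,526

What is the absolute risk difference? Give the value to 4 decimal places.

Reading the table with exposure as columns: a = 200 (ECE, case), b = 1725 (ECE, non-case), c = 369 (No ECE, case), d = 1526.
Risk in exposed = 200/1925 = 0.103896; risk in unexposed = 369/1895 = 0.194723.
Risk difference = 0.103896 − 0.194723 = -0.090827

-0.0908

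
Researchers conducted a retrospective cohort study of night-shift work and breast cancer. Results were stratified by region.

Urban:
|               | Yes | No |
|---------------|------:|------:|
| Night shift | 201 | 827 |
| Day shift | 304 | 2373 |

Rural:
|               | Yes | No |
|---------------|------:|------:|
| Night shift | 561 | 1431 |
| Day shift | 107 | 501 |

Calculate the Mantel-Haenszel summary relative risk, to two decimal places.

RR_MH = Σ(aᵢ·n₀ᵢ/nᵢ) / Σ(cᵢ·n₁ᵢ/nᵢ), with n₁ᵢ = aᵢ+bᵢ (exposed), n₀ᵢ = cᵢ+dᵢ (unexposed), nᵢ = n₁ᵢ+n₀ᵢ.
Stratum 1 (Urban): n₁ = 1028, n₀ = 2677, n = 3705; a·n₀/n = 201·2677/3705 = 145.2300; c·n₁/n = 304·1028/3705 = 84.3487
Stratum 2 (Rural): n₁ = 1992, n₀ = 608, n = 2600; a·n₀/n = 561·608/2600 = 131.1877; c·n₁/n = 107·1992/2600 = 81.9785
RR_MH = (145.2300 + 131.1877) / (84.3487 + 81.9785) = 276.4177 / 166.3272 = 1.66189

1.66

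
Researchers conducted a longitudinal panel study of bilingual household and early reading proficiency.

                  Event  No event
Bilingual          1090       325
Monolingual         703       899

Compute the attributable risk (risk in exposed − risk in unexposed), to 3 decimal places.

0.331

Cells: a = 1090, b = 325, c = 703, d = 899.
Risk in exposed = 1090/1415 = 0.770318; risk in unexposed = 703/1602 = 0.438826.
Risk difference = 0.770318 − 0.438826 = 0.331492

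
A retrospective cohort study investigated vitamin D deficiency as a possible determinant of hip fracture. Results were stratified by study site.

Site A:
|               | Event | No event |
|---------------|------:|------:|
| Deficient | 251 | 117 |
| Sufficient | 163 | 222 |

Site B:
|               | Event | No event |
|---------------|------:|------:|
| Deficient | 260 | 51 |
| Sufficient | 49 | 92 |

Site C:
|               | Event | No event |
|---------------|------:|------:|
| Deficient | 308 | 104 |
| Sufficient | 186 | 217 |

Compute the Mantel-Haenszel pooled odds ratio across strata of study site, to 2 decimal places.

3.83

OR_MH = Σ(aᵢdᵢ/nᵢ) / Σ(bᵢcᵢ/nᵢ), where nᵢ is the stratum total.
Stratum 1 (Site A): n = 753; a·d/n = 251·222/753 = 74.0000; b·c/n = 117·163/753 = 25.3267
Stratum 2 (Site B): n = 452; a·d/n = 260·92/452 = 52.9204; b·c/n = 51·49/452 = 5.5288
Stratum 3 (Site C): n = 815; a·d/n = 308·217/815 = 82.0074; b·c/n = 104·186/815 = 23.7350
OR_MH = (74.0000 + 52.9204 + 82.0074) / (25.3267 + 5.5288 + 23.7350) = 208.9277 / 54.5904 = 3.82719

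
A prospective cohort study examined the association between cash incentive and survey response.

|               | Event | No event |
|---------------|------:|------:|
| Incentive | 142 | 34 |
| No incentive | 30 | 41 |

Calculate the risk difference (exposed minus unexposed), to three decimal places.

Cells: a = 142, b = 34, c = 30, d = 41.
Risk in exposed = 142/176 = 0.806818; risk in unexposed = 30/71 = 0.422535.
Risk difference = 0.806818 − 0.422535 = 0.384283

0.384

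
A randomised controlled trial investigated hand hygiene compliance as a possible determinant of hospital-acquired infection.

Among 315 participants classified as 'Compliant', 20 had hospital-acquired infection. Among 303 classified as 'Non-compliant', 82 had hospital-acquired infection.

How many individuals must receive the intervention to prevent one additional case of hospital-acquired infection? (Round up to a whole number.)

5

Risk in treated group = 20/315 = 0.06349; risk in control = 82/303 = 0.27063.
Absolute risk reduction = 0.27063 − 0.06349 = 0.20713
NNT = 1 / ARR = 1 / 0.20713 = 4.828 → round up → 5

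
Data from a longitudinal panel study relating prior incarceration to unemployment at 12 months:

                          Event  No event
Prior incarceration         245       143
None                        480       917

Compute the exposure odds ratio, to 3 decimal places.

Cells: a = 245, b = 143, c = 480, d = 917.
OR = (a·d)/(b·c) = (245 × 917) / (143 × 480) = 224665 / 68640 = 3.27309
The odds of unemployment at 12 months are about 3.27 times as high in the prior incarceration group.

3.273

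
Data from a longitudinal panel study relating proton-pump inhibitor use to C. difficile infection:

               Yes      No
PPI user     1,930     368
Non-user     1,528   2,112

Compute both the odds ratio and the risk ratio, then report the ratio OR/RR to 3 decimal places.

3.623

Cells: a = 1930, b = 368, c = 1528, d = 2112.
OR = (1930·2112)/(368·1528) = 4076160/562304 = 7.24903
Risk in exposed = 1930/2298 = 0.83986; risk in unexposed = 1528/3640 = 0.41978; RR = 2.00072
OR/RR = 7.24903 / 2.00072 = 3.62322
The outcome is not rare, so the OR lies further from 1 than the RR.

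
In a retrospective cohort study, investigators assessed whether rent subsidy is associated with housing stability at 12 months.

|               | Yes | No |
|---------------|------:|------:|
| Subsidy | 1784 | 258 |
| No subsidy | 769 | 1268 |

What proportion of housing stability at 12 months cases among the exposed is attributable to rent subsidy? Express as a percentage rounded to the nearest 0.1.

Cells: a = 1784, b = 258, c = 769, d = 1268.
Risk in exposed = 1784/2042 = 0.87365; risk in unexposed = 769/2037 = 0.37752.
RR = 0.87365/0.37752 = 2.31422
AR% = (RR − 1)/RR × 100 = (2.31422 − 1)/2.31422 × 100 = 56.7888%

56.8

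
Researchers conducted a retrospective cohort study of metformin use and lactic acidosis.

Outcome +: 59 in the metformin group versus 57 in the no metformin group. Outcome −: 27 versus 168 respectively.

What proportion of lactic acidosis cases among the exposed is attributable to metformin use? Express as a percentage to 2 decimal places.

63.07

From the description: a = 59, b = 27, c = 57, d = 168.
Risk in exposed = 59/86 = 0.68605; risk in unexposed = 57/225 = 0.25333.
RR = 0.68605/0.25333 = 2.70808
AR% = (RR − 1)/RR × 100 = (2.70808 − 1)/2.70808 × 100 = 63.0734%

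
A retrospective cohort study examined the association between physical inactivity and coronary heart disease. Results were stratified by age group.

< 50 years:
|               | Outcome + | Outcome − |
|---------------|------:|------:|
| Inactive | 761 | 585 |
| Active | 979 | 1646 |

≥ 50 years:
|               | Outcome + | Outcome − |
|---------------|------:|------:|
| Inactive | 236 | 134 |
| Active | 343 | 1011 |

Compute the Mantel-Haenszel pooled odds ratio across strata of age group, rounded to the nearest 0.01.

OR_MH = Σ(aᵢdᵢ/nᵢ) / Σ(bᵢcᵢ/nᵢ), where nᵢ is the stratum total.
Stratum 1 (< 50 years): n = 3971; a·d/n = 761·1646/3971 = 315.4384; b·c/n = 585·979/3971 = 144.2244
Stratum 2 (≥ 50 years): n = 1724; a·d/n = 236·1011/1724 = 138.3968; b·c/n = 134·343/1724 = 26.6601
OR_MH = (315.4384 + 138.3968) / (144.2244 + 26.6601) = 453.8352 / 170.8845 = 2.65580

2.66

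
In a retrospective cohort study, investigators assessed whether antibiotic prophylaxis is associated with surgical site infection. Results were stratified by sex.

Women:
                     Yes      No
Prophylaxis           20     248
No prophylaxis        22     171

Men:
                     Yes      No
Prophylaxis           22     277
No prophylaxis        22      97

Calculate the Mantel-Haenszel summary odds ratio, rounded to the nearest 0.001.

0.474

OR_MH = Σ(aᵢdᵢ/nᵢ) / Σ(bᵢcᵢ/nᵢ), where nᵢ is the stratum total.
Stratum 1 (Women): n = 461; a·d/n = 20·171/461 = 7.4187; b·c/n = 248·22/461 = 11.8351
Stratum 2 (Men): n = 418; a·d/n = 22·97/418 = 5.1053; b·c/n = 277·22/418 = 14.5789
OR_MH = (7.4187 + 5.1053) / (11.8351 + 14.5789) = 12.5239 / 26.4141 = 0.47414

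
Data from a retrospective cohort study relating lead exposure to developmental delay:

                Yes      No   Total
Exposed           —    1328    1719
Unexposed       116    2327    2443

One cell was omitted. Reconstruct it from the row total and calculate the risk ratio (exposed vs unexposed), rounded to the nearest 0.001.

The missing cell is in the exposed row: 1719 − 1328 = 391.
So a = 391, b = 1328, c = 116, d = 2327.
RR = [a/(a+b)] / [c/(c+d)] = (391/1719) / (116/2443) = 0.22746/0.04748 = 4.79034

4.790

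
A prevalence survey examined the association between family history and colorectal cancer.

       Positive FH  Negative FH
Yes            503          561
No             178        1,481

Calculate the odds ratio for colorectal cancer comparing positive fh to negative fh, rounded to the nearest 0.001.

Reading the table with exposure as columns: a = 503 (Positive FH, case), b = 178 (Positive FH, non-case), c = 561 (Negative FH, case), d = 1481.
OR = (a·d)/(b·c) = (503 × 1481) / (178 × 561) = 744943 / 99858 = 7.46002
The odds of colorectal cancer are about 7.46 times as high in the positive fh group.

7.460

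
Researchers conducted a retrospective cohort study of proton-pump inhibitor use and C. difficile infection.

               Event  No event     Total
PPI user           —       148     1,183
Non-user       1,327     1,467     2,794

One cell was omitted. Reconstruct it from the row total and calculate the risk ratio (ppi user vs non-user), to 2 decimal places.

1.84

The missing cell is in the exposed row: 1183 − 148 = 1035.
So a = 1035, b = 148, c = 1327, d = 1467.
RR = [a/(a+b)] / [c/(c+d)] = (1035/1183) / (1327/2794) = 0.87489/0.47495 = 1.84209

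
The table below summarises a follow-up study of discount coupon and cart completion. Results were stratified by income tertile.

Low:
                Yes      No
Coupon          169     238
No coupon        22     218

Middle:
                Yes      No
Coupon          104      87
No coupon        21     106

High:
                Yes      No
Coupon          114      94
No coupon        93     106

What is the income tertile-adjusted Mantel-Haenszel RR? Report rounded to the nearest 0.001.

RR_MH = Σ(aᵢ·n₀ᵢ/nᵢ) / Σ(cᵢ·n₁ᵢ/nᵢ), with n₁ᵢ = aᵢ+bᵢ (exposed), n₀ᵢ = cᵢ+dᵢ (unexposed), nᵢ = n₁ᵢ+n₀ᵢ.
Stratum 1 (Low): n₁ = 407, n₀ = 240, n = 647; a·n₀/n = 169·240/647 = 62.6893; c·n₁/n = 22·407/647 = 13.8393
Stratum 2 (Middle): n₁ = 191, n₀ = 127, n = 318; a·n₀/n = 104·127/318 = 41.5346; c·n₁/n = 21·191/318 = 12.6132
Stratum 3 (High): n₁ = 208, n₀ = 199, n = 407; a·n₀/n = 114·199/407 = 55.7396; c·n₁/n = 93·208/407 = 47.5283
RR_MH = (62.6893 + 41.5346 + 55.7396) / (13.8393 + 12.6132 + 47.5283) = 159.9635 / 73.9807 = 2.16223

2.162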